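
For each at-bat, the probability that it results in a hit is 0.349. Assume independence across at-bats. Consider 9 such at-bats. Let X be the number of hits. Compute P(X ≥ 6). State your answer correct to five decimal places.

X ~ Binomial(9, 0.349); P(X ≥ 6) = Σ C(9,k) p^k (1−p)^(9−k) over k:
  k=6: C(9,6)·0.349^6·0.651^3 = 0.0418769
  k=7: C(9,7)·0.349^7·0.651^2 = 0.0096215
  k=8: C(9,8)·0.349^8·0.651^1 = 0.0012895
  k=9: C(9,9)·0.349^9·0.651^0 = 0.0000768
Total = 0.0528647

0.05286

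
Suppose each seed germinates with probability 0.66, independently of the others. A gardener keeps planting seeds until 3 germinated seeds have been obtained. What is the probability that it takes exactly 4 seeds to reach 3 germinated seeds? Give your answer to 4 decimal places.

Y = trial on which the third success occurs; negative binomial, r=3, p=0.66.
P(Y=4) = C(3,2) · p^3 · (1−p)^1
= 3 · 0.2875 · 0.34 = 0.293246

0.2932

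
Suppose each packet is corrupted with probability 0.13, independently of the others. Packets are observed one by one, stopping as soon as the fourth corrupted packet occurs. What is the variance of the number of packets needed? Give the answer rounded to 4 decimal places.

205.9172

Y = total packets until the fourth success; negative binomial with r=4, p=0.13.
Var(Y) = r(1−p)/p² = 4·0.87 / 0.13² = 205.917160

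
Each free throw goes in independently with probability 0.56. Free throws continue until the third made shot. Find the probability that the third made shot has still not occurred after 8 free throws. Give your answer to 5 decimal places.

Needing more than 8 free throws ⇔ fewer than 3 successes in the first 8. With X ~ Binomial(8, 0.56), P(Y > 8) = P(X ≤ 2).
  k=0: C(8,0)·0.56^0·0.44^8 = 0.0014048
  k=1: C(8,1)·0.56^1·0.44^7 = 0.0143036
  k=2: C(8,2)·0.56^2·0.44^6 = 0.0637162
P(X ≤ 2) = 0.0794247

0.07942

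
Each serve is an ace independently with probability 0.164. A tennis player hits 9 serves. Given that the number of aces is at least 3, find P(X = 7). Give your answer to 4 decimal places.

0.0005

X ~ Binomial(9, 0.164). Want P(X=7 | X≥3) = P(X=7) / P(X≥3).
P(X=7) = C(9,7)·0.164^7·0.836^2 = 0.000080
P(X≥3) = 1 − 0.199460 − 0.352157 − 0.276334 = 0.172049
Ratio = 0.000080 / 0.172049 = 0.000467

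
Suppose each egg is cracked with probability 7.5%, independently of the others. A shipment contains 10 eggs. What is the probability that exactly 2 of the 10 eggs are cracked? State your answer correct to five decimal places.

X ~ Binomial(n=10, p=0.075).
P(X=2) = C(10,2) · p^2 · (1−p)^8
= 45 · 0.005625 · 0.53596 = 0.1356653

0.13567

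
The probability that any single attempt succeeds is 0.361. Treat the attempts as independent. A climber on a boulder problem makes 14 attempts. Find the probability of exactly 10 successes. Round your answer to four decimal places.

0.0063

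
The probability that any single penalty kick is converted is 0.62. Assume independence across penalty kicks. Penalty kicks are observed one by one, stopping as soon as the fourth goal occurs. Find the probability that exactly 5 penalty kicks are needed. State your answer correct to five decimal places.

Y = trial on which the fourth success occurs; negative binomial, r=4, p=0.62.
P(Y=5) = C(4,3) · p^4 · (1−p)^1
= 4 · 0.14776 · 0.38 = 0.2246003

0.22460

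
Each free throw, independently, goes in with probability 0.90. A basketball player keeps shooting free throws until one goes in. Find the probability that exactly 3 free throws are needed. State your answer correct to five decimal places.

0.00900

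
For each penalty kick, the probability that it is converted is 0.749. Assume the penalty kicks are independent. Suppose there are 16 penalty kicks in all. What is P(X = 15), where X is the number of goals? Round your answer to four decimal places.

0.0526

X ~ Binomial(n=16, p=0.749).
P(X=15) = C(16,15) · p^15 · (1−p)^1
= 16 · 0.013099 · 0.251 = 0.052604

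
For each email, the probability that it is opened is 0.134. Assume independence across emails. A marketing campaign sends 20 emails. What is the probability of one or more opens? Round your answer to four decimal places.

0.9437

P(at least one) = 1 − P(none) = 1 − (1 − 0.134)^20
= 1 − 0.056280 = 0.943720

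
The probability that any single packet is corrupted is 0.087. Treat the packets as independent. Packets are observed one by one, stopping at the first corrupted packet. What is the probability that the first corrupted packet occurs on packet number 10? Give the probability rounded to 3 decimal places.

Geometric (trials to first success), p = 0.087.
P(Y = 10) = (1−p)^9 · p = 0.4408 · 0.087 = 0.03835

0.038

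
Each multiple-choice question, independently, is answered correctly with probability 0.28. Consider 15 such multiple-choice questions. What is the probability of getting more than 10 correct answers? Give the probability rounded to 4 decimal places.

X ~ Binomial(15, 0.28); P(X ≥ 11) = Σ C(15,k) p^k (1−p)^(15−k) over k:
  k=11: C(15,11)·0.28^11·0.72^4 = 0.000304
  k=12: C(15,12)·0.28^12·0.72^3 = 0.000039
  k=13: C(15,13)·0.28^13·0.72^2 = 0.000004
  k=14: C(15,14)·0.28^14·0.72^1 = 0.000000
  k=15: C(15,15)·0.28^15·0.72^0 = 0.000000
Total = 0.000347

0.0003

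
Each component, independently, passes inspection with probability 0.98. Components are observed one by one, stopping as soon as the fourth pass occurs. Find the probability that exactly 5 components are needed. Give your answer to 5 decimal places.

0.07379

Y = trial on which the fourth success occurs; negative binomial, r=4, p=0.98.
P(Y=5) = C(4,3) · p^4 · (1−p)^1
= 4 · 0.92237 · 0.02 = 0.0737895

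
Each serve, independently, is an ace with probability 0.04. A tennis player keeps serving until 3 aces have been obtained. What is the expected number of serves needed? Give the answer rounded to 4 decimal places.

Y = total serves until the third success; negative binomial with r=3, p=0.04.
E[Y] = r / p = 3 / 0.04 = 75.000000

75.0000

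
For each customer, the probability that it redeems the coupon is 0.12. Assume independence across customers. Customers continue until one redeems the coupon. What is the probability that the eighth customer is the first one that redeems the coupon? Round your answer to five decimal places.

Geometric (trials to first success), p = 0.12.
P(Y = 8) = (1−p)^7 · p = 0.40868 · 0.12 = 0.0490411

0.04904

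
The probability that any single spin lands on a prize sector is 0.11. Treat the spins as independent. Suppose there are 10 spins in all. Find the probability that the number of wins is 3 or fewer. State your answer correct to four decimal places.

0.9822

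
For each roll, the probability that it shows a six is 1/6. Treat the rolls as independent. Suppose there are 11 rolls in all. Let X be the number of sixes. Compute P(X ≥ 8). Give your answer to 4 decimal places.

X ~ Binomial(11, 0.166667); P(X ≥ 8) = Σ C(11,k) p^k (1−p)^(11−k) over k:
  k=8: C(11,8)·0.166667^8·0.833333^3 = 0.000057
  k=9: C(11,9)·0.166667^9·0.833333^2 = 0.000004
  k=10: C(11,10)·0.166667^10·0.833333^1 = 0.000000
  k=11: C(11,11)·0.166667^11·0.833333^0 = 0.000000
Total = 0.000061

0.0001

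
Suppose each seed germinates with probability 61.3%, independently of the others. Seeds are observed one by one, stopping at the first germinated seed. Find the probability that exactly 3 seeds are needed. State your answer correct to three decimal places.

Geometric (trials to first success), p = 0.613.
P(Y = 3) = (1−p)^2 · p = 0.14977 · 0.613 = 0.09181

0.092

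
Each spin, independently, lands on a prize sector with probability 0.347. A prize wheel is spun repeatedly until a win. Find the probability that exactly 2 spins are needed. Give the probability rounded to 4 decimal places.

0.2266

Geometric (trials to first success), p = 0.347.
P(Y = 2) = (1−p)^1 · p = 0.653 · 0.347 = 0.226591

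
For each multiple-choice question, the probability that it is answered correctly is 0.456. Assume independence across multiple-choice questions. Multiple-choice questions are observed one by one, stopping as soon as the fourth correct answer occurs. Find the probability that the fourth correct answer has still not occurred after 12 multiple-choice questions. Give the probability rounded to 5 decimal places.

Needing more than 12 multiple-choice questions ⇔ fewer than 4 successes in the first 12. With X ~ Binomial(12, 0.456), P(Y > 12) = P(X ≤ 3).
  k=0: C(12,0)·0.456^0·0.544^12 = 0.0006717
  k=1: C(12,1)·0.456^1·0.544^11 = 0.0067567
  k=2: C(12,2)·0.456^2·0.544^10 = 0.0311503
  k=3: C(12,3)·0.456^3·0.544^9 = 0.0870377
P(X ≤ 3) = 0.1256164

0.12562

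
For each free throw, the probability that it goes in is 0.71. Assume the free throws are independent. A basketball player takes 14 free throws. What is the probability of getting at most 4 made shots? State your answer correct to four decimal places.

X ~ Binomial(14, 0.71); P(X ≤ 4) = Σ C(14,k) p^k (1−p)^(14−k) over k:
  k=0: C(14,0)·0.71^0·0.29^14 = 0.000000
  k=1: C(14,1)·0.71^1·0.29^13 = 0.000001
  k=2: C(14,2)·0.71^2·0.29^12 = 0.000016
  k=3: C(14,3)·0.71^3·0.29^11 = 0.000159
  k=4: C(14,4)·0.71^4·0.29^10 = 0.001070
Total = 0.001246

0.0012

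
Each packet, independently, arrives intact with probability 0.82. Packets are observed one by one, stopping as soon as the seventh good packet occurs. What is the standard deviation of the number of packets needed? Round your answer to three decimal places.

Y = total packets until the seventh success; negative binomial with r=7, p=0.82.
SD(Y) = √[r(1−p)/p²] = √(1.87388) = 1.36890

1.369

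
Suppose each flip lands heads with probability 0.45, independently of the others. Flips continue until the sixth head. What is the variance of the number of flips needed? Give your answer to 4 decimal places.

16.2963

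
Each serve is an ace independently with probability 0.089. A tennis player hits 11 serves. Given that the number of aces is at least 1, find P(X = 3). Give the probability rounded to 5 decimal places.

X ~ Binomial(11, 0.089). Want P(X=3 | X≥1) = P(X=3) / P(X≥1).
P(X=3) = C(11,3)·0.089^3·0.911^8 = 0.0551825
P(X≥1) = 1 − 0.3586759 = 0.6413241
Ratio = 0.0551825 / 0.6413241 = 0.0860446

0.08604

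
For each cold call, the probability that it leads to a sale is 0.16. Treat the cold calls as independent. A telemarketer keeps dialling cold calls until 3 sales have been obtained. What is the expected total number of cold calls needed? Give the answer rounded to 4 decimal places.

18.7500

Y = total cold calls until the third success; negative binomial with r=3, p=0.16.
E[Y] = r / p = 3 / 0.16 = 18.750000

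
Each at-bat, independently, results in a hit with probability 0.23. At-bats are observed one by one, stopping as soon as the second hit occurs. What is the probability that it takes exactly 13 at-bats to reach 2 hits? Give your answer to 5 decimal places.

0.03581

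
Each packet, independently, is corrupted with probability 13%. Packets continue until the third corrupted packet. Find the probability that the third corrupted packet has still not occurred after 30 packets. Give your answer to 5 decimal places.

Needing more than 30 packets ⇔ fewer than 3 successes in the first 30. With X ~ Binomial(30, 0.13), P(Y > 30) = P(X ≤ 2).
  k=0: C(30,0)·0.13^0·0.87^30 = 0.0153313
  k=1: C(30,1)·0.13^1·0.87^29 = 0.0687263
  k=2: C(30,2)·0.13^2·0.87^28 = 0.1489070
P(X ≤ 2) = 0.2329645

0.23296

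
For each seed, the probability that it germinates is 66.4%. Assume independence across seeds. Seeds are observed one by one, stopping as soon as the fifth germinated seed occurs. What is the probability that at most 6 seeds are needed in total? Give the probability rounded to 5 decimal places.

Finishing within 6 seeds ⇔ at least 5 successes in the first 6. With X ~ Binomial(6, 0.664), P(Y ≤ 6) = 1 − P(X ≤ 4).
  k=0: C(6,0)·0.664^0·0.336^6 = 0.0014389
  k=1: C(6,1)·0.664^1·0.336^5 = 0.0170614
  k=2: C(6,2)·0.664^2·0.336^4 = 0.0842916
  k=3: C(6,3)·0.664^3·0.336^3 = 0.2221018
  k=4: C(6,4)·0.664^4·0.336^2 = 0.3291866
1 − 0.6540804 = 0.3459196

0.34592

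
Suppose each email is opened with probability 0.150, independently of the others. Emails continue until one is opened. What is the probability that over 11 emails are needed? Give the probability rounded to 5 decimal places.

0.16734

Y = number of emails to the first success; geometric, p = 0.15.
P(Y > 11) = P(first 11 all fail) = (1−p)^11 = 0.1673432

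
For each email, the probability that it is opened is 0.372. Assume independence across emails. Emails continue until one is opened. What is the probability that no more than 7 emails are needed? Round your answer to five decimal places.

Y = number of emails to the first success; geometric, p = 0.372.
P(Y ≤ 7) = 1 − (1−p)^7 = 1 − 0.0385228 = 0.9614772

0.96148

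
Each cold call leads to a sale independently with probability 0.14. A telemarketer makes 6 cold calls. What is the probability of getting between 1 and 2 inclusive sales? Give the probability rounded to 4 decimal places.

0.5560

X ~ Binomial(6, 0.14); P(1 ≤ X ≤ 2) = Σ C(6,k) p^k (1−p)^(6−k) over k:
  k=1: C(6,1)·0.14^1·0.86^5 = 0.395159
  k=2: C(6,2)·0.14^2·0.86^4 = 0.160820
Total = 0.555979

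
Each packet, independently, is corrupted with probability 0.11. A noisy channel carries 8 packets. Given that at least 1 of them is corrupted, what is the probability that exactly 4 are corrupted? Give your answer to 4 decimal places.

0.0106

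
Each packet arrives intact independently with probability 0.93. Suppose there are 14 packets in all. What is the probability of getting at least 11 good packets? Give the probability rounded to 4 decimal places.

X ~ Binomial(14, 0.93); P(X ≥ 11) = Σ C(14,k) p^k (1−p)^(14−k) over k:
  k=11: C(14,11)·0.93^11·0.07^3 = 0.056196
  k=12: C(14,12)·0.93^12·0.07^2 = 0.186652
  k=13: C(14,13)·0.93^13·0.07^1 = 0.381509
  k=14: C(14,14)·0.93^14·0.07^0 = 0.362044
Total = 0.986401

0.9864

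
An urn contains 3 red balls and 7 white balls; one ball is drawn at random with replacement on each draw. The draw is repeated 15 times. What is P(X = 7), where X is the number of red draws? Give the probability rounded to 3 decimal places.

0.081

X ~ Binomial(n=15, p=0.30).
P(X=7) = C(15,7) · p^7 · (1−p)^8
= 6435 · 0.0002187 · 0.057648 = 0.08113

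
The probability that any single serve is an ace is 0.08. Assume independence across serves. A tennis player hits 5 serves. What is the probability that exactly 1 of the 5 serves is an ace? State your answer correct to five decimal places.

0.28656

X ~ Binomial(n=5, p=0.08).
P(X=1) = C(5,1) · p^1 · (1−p)^4
= 5 · 0.08 · 0.71639 = 0.2865572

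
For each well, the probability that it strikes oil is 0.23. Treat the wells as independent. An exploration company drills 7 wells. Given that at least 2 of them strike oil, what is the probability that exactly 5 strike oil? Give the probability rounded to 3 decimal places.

0.016

X ~ Binomial(7, 0.23). Want P(X=5 | X≥2) = P(X=5) / P(X≥2).
P(X=5) = C(7,5)·0.23^5·0.77^2 = 0.00801
P(X≥2) = 1 − 0.16049 − 0.33556 = 0.50395
Ratio = 0.00801 / 0.50395 = 0.01590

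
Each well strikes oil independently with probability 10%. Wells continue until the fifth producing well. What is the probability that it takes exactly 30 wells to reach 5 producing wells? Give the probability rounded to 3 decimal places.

Y = trial on which the fifth success occurs; negative binomial, r=5, p=0.10.
P(Y=30) = C(29,4) · p^5 · (1−p)^25
= 23751 · 1e-05 · 0.07179 = 0.01705

0.017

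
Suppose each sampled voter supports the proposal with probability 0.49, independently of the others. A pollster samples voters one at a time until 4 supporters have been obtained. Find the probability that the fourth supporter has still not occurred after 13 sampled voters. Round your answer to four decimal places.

0.0536

Needing more than 13 sampled voters ⇔ fewer than 4 successes in the first 13. With X ~ Binomial(13, 0.49), P(Y > 13) = P(X ≤ 3).
  k=0: C(13,0)·0.49^0·0.51^13 = 0.000158
  k=1: C(13,1)·0.49^1·0.51^12 = 0.001972
  k=2: C(13,2)·0.49^2·0.51^11 = 0.011370
  k=3: C(13,3)·0.49^3·0.51^10 = 0.040055
P(X ≤ 3) = 0.053555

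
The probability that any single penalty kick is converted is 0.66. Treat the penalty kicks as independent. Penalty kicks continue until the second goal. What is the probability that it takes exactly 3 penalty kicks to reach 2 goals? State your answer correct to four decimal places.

Y = trial on which the second success occurs; negative binomial, r=2, p=0.66.
P(Y=3) = C(2,1) · p^2 · (1−p)^1
= 2 · 0.4356 · 0.34 = 0.296208

0.2962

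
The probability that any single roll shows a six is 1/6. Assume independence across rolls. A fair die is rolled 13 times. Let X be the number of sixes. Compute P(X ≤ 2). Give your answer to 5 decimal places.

0.62808

X ~ Binomial(13, 0.166667); P(X ≤ 2) = Σ C(13,k) p^k (1−p)^(13−k) over k:
  k=0: C(13,0)·0.166667^0·0.833333^13 = 0.0934639
  k=1: C(13,1)·0.166667^1·0.833333^12 = 0.2430061
  k=2: C(13,2)·0.166667^2·0.833333^11 = 0.2916073
Total = 0.6280773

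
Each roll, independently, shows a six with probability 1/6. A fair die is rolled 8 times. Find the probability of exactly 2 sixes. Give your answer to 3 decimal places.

0.260

X ~ Binomial(n=8, p=0.166667).
P(X=2) = C(8,2) · p^2 · (1−p)^6
= 28 · 0.027778 · 0.3349 = 0.26048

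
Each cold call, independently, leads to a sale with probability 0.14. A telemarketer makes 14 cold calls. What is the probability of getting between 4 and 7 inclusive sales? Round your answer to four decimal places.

X ~ Binomial(14, 0.14); P(4 ≤ X ≤ 7) = Σ C(14,k) p^k (1−p)^(14−k) over k:
  k=4: C(14,4)·0.14^4·0.86^10 = 0.085100
  k=5: C(14,5)·0.14^5·0.86^9 = 0.027707
  k=6: C(14,6)·0.14^6·0.86^8 = 0.006766
  k=7: C(14,7)·0.14^7·0.86^7 = 0.001259
Total = 0.120832

0.1208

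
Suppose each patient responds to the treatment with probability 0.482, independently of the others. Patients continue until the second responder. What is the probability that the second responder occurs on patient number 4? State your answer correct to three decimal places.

0.187

Y = trial on which the second success occurs; negative binomial, r=2, p=0.482.
P(Y=4) = C(3,1) · p^2 · (1−p)^2
= 3 · 0.23232 · 0.26832 = 0.18701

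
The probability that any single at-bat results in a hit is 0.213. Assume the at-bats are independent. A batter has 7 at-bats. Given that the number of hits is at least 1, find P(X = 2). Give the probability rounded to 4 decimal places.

0.3538

X ~ Binomial(7, 0.213). Want P(X=2 | X≥1) = P(X=2) / P(X≥1).
P(X=2) = C(7,2)·0.213^2·0.787^5 = 0.287642
P(X≥1) = 1 − 0.186992 = 0.813008
Ratio = 0.287642 / 0.813008 = 0.353800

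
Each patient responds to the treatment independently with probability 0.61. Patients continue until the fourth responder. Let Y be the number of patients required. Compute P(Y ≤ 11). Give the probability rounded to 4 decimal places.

0.9751

Finishing within 11 patients ⇔ at least 4 successes in the first 11. With X ~ Binomial(11, 0.61), P(Y ≤ 11) = 1 − P(X ≤ 3).
  k=0: C(11,0)·0.61^0·0.39^11 = 0.000032
  k=1: C(11,1)·0.61^1·0.39^10 = 0.000546
  k=2: C(11,2)·0.61^2·0.39^9 = 0.004272
  k=3: C(11,3)·0.61^3·0.39^8 = 0.020044
1 − 0.024894 = 0.975106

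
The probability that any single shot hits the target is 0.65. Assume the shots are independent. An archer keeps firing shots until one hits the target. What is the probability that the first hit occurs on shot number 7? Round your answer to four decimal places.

0.0012

Geometric (trials to first success), p = 0.65.
P(Y = 7) = (1−p)^6 · p = 0.0018383 · 0.65 = 0.001195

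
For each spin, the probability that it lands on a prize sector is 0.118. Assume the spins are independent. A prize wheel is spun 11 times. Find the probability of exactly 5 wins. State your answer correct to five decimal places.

0.00498

X ~ Binomial(n=11, p=0.118).
P(X=5) = C(11,5) · p^5 · (1−p)^6
= 462 · 2.2878e-05 · 0.47077 = 0.0049758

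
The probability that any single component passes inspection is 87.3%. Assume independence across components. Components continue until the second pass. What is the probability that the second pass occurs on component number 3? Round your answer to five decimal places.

Y = trial on which the second success occurs; negative binomial, r=2, p=0.873.
P(Y=3) = C(2,1) · p^2 · (1−p)^1
= 2 · 0.76213 · 0.127 = 0.1935808

0.19358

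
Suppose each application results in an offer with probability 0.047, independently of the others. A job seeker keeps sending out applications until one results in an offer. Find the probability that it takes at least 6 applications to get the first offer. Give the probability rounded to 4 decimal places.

Y = number of applications to the first success; geometric, p = 0.047.
P(Y > 5) = P(first 5 all fail) = (1−p)^5 = 0.786076

0.7861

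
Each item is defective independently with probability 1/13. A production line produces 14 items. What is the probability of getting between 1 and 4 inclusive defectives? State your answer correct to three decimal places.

0.671

X ~ Binomial(14, 0.076923); P(1 ≤ X ≤ 4) = Σ C(14,k) p^k (1−p)^(14−k) over k:
  k=1: C(14,1)·0.076923^1·0.923077^13 = 0.38043
  k=2: C(14,2)·0.076923^2·0.923077^12 = 0.20607
  k=3: C(14,3)·0.076923^3·0.923077^11 = 0.06869
  k=4: C(14,4)·0.076923^4·0.923077^10 = 0.01574
Total = 0.67093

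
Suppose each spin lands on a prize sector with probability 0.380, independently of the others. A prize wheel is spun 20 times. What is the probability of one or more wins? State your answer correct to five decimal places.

P(at least one) = 1 − P(none) = 1 − (1 − 0.38)^20
= 1 − 0.0000704 = 0.9999296

0.99993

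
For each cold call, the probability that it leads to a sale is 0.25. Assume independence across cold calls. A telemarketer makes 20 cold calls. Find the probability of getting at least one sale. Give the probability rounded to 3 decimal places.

0.997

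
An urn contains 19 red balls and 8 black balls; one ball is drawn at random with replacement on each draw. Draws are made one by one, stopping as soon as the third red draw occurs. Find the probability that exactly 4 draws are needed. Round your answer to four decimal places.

0.3098

Y = trial on which the third success occurs; negative binomial, r=3, p=0.703704.
P(Y=4) = C(3,2) · p^3 · (1−p)^1
= 3 · 0.34847 · 0.2963 = 0.309754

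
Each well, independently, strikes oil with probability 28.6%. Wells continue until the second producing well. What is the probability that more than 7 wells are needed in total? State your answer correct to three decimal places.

0.360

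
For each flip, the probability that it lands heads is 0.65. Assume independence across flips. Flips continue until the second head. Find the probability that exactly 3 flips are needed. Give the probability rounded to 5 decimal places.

Y = trial on which the second success occurs; negative binomial, r=2, p=0.65.
P(Y=3) = C(2,1) · p^2 · (1−p)^1
= 2 · 0.4225 · 0.35 = 0.2957500

0.29575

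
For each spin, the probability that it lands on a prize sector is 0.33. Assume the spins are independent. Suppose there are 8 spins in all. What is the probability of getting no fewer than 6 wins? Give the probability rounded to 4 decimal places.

0.0187

X ~ Binomial(8, 0.33); P(X ≥ 6) = Σ C(8,k) p^k (1−p)^(8−k) over k:
  k=6: C(8,6)·0.33^6·0.67^2 = 0.016233
  k=7: C(8,7)·0.33^7·0.67^1 = 0.002284
  k=8: C(8,8)·0.33^8·0.67^0 = 0.000141
Total = 0.018658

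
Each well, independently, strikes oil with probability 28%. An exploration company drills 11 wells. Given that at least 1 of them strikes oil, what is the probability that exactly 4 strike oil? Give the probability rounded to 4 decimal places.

X ~ Binomial(11, 0.28). Want P(X=4 | X≥1) = P(X=4) / P(X≥1).
P(X=4) = C(11,4)·0.28^4·0.72^7 = 0.203457
P(X≥1) = 1 − 0.026956 = 0.973044
Ratio = 0.203457 / 0.973044 = 0.209094

0.2091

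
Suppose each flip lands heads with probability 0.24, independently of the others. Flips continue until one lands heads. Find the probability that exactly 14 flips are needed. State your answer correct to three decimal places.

Geometric (trials to first success), p = 0.24.
P(Y = 14) = (1−p)^13 · p = 0.028221 · 0.24 = 0.00677

0.007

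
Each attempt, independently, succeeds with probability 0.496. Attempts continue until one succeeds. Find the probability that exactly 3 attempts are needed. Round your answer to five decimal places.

0.12599

Geometric (trials to first success), p = 0.496.
P(Y = 3) = (1−p)^2 · p = 0.25402 · 0.496 = 0.1259919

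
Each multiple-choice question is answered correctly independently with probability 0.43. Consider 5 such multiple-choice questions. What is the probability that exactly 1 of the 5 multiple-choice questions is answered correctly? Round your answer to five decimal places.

0.22695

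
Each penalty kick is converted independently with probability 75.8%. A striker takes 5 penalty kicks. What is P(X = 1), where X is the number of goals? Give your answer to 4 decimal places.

X ~ Binomial(n=5, p=0.758).
P(X=1) = C(5,1) · p^1 · (1−p)^4
= 5 · 0.758 · 0.0034297 = 0.012999

0.0130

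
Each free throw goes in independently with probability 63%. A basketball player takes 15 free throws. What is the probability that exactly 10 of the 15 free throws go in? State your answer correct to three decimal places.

X ~ Binomial(n=15, p=0.63).
P(X=10) = C(15,10) · p^10 · (1−p)^5
= 3003 · 0.0098493 · 0.0069344 = 0.20510

0.205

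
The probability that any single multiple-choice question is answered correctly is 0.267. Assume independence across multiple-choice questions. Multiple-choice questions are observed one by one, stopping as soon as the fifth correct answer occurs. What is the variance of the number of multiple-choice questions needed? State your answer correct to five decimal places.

51.41046

Y = total multiple-choice questions until the fifth success; negative binomial with r=5, p=0.267.
Var(Y) = r(1−p)/p² = 5·0.733 / 0.267² = 51.4104560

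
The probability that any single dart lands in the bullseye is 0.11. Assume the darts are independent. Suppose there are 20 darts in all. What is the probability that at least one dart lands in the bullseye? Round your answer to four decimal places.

P(at least one) = 1 − P(none) = 1 − (1 − 0.11)^20
= 1 − 0.097230 = 0.902770

0.9028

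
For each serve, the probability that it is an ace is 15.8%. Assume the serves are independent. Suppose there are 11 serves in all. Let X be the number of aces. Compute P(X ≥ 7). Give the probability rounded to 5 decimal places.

0.00045

X ~ Binomial(11, 0.158); P(X ≥ 7) = Σ C(11,k) p^k (1−p)^(11−k) over k:
  k=7: C(11,7)·0.158^7·0.842^4 = 0.0004077
  k=8: C(11,8)·0.158^8·0.842^3 = 0.0000383
  k=9: C(11,9)·0.158^9·0.842^2 = 0.0000024
  k=10: C(11,10)·0.158^10·0.842^1 = 0.0000001
  k=11: C(11,11)·0.158^11·0.842^0 = 0.0000000
Total = 0.0004485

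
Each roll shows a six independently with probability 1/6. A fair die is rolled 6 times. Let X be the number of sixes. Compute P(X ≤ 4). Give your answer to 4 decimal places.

X ~ Binomial(6, 0.166667); P(X ≤ 4) = Σ C(6,k) p^k (1−p)^(6−k) over k:
  k=0: C(6,0)·0.166667^0·0.833333^6 = 0.334898
  k=1: C(6,1)·0.166667^1·0.833333^5 = 0.401878
  k=2: C(6,2)·0.166667^2·0.833333^4 = 0.200939
  k=3: C(6,3)·0.166667^3·0.833333^3 = 0.053584
  k=4: C(6,4)·0.166667^4·0.833333^2 = 0.008038
Total = 0.999336

0.9993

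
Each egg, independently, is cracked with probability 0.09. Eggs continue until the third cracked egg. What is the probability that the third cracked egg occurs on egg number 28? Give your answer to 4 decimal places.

0.0242

Y = trial on which the third success occurs; negative binomial, r=3, p=0.09.
P(Y=28) = C(27,2) · p^3 · (1−p)^25
= 351 · 0.000729 · 0.094631 = 0.024214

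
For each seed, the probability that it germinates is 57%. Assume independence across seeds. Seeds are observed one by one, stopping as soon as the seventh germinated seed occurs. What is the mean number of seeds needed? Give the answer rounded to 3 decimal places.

12.281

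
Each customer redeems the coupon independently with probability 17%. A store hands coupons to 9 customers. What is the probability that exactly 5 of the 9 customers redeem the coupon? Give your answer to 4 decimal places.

X ~ Binomial(n=9, p=0.17).
P(X=5) = C(9,5) · p^5 · (1−p)^4
= 126 · 0.00014199 · 0.47458 = 0.008490

0.0085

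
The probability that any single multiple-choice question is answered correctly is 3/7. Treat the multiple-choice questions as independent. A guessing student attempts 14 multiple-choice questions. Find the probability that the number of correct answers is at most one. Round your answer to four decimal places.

0.0046

X ~ Binomial(14, 0.428571); P(X ≤ 1) = Σ C(14,k) p^k (1−p)^(14−k) over k:
  k=0: C(14,0)·0.428571^0·0.571429^14 = 0.000396
  k=1: C(14,1)·0.428571^1·0.571429^13 = 0.004156
Total = 0.004552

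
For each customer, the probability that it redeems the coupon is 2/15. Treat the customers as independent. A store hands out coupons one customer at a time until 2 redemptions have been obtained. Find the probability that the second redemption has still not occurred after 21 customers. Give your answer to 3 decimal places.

Needing more than 21 customers ⇔ fewer than 2 successes in the first 21. With X ~ Binomial(21, 0.133333), P(Y > 21) = P(X ≤ 1).
  k=0: C(21,0)·0.133333^0·0.866667^21 = 0.04953
  k=1: C(21,1)·0.133333^1·0.866667^20 = 0.16003
P(X ≤ 1) = 0.20956

0.210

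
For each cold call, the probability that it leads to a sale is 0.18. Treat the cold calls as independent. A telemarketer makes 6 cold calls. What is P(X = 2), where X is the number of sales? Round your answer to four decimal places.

0.2197

X ~ Binomial(n=6, p=0.18).
P(X=2) = C(6,2) · p^2 · (1−p)^4
= 15 · 0.0324 · 0.45212 = 0.219731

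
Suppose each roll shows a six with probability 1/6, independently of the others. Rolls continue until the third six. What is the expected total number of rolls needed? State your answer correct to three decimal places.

18.000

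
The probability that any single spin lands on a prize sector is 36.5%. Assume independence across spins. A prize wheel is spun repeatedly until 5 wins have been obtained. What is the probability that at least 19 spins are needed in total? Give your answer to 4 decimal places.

Needing more than 18 spins ⇔ fewer than 5 successes in the first 18. With X ~ Binomial(18, 0.365), P(Y > 18) = P(X ≤ 4).
  k=0: C(18,0)·0.365^0·0.635^18 = 0.000282
  k=1: C(18,1)·0.365^1·0.635^17 = 0.002916
  k=2: C(18,2)·0.365^2·0.635^16 = 0.014245
  k=3: C(18,3)·0.365^3·0.635^15 = 0.043669
  k=4: C(18,4)·0.365^4·0.635^14 = 0.094129
P(X ≤ 4) = 0.155241

0.1552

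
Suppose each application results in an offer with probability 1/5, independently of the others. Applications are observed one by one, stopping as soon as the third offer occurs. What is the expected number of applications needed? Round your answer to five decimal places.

15.00000

Y = total applications until the third success; negative binomial with r=3, p=0.20.
E[Y] = r / p = 3 / 0.20 = 15.0000000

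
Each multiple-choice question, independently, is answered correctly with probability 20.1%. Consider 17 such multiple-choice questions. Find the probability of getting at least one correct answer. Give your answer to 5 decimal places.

P(at least one) = 1 − P(none) = 1 − (1 − 0.201)^17
= 1 − 0.0220442 = 0.9779558

0.97796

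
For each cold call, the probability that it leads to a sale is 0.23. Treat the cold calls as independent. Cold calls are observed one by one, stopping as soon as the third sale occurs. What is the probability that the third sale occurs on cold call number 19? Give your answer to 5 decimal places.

0.02843

Y = trial on which the third success occurs; negative binomial, r=3, p=0.23.
P(Y=19) = C(18,2) · p^3 · (1−p)^16
= 153 · 0.012167 · 0.01527 = 0.0284267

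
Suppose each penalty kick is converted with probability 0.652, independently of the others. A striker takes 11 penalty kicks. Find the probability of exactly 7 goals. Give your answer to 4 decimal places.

X ~ Binomial(n=11, p=0.652).
P(X=7) = C(11,7) · p^7 · (1−p)^4
= 330 · 0.050088 · 0.014666 = 0.242418

0.2424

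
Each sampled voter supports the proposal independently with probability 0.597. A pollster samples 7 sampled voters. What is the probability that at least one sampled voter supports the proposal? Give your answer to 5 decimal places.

P(at least one) = 1 − P(none) = 1 − (1 − 0.597)^7
= 1 − 0.0017264 = 0.9982736

0.99827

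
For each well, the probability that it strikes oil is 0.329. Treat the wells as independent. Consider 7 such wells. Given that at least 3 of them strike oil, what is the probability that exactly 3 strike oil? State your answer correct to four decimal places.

0.6025

X ~ Binomial(7, 0.329). Want P(X=3 | X≥3) = P(X=3) / P(X≥3).
P(X=3) = C(7,3)·0.329^3·0.671^4 = 0.252665
P(X≥3) = 1 − 0.061243 − 0.210198 − 0.309189 = 0.419370
Ratio = 0.252665 / 0.419370 = 0.602488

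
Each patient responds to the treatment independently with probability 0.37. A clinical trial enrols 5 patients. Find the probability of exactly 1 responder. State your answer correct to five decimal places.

0.29143

X ~ Binomial(n=5, p=0.37).
P(X=1) = C(5,1) · p^1 · (1−p)^4
= 5 · 0.37 · 0.15753 = 0.2914298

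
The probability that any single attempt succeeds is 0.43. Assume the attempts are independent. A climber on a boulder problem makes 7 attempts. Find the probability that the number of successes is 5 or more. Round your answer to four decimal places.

0.1282

X ~ Binomial(7, 0.43); P(X ≥ 5) = Σ C(7,k) p^k (1−p)^(7−k) over k:
  k=5: C(7,5)·0.43^5·0.57^2 = 0.100302
  k=6: C(7,6)·0.43^6·0.57^1 = 0.025222
  k=7: C(7,7)·0.43^7·0.57^0 = 0.002718
Total = 0.128243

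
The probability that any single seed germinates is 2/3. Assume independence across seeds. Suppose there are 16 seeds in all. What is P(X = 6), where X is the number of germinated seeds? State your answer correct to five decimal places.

0.01191

X ~ Binomial(n=16, p=0.666667).
P(X=6) = C(16,6) · p^6 · (1−p)^10
= 8008 · 0.087791 · 1.6935e-05 = 0.0119059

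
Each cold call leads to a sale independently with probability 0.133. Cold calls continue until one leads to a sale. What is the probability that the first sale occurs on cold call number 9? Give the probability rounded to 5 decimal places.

Geometric (trials to first success), p = 0.133.
P(Y = 9) = (1−p)^8 · p = 0.31927 · 0.133 = 0.0424624

0.04246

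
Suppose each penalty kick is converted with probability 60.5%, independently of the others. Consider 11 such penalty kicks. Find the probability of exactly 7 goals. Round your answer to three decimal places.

0.238

X ~ Binomial(n=11, p=0.605).
P(X=7) = C(11,7) · p^7 · (1−p)^4
= 330 · 0.029668 · 0.024344 = 0.23834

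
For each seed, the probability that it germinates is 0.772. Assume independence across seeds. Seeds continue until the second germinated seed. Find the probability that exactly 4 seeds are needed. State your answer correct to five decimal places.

0.09294

Y = trial on which the second success occurs; negative binomial, r=2, p=0.772.
P(Y=4) = C(3,1) · p^2 · (1−p)^2
= 3 · 0.59598 · 0.051984 = 0.0929449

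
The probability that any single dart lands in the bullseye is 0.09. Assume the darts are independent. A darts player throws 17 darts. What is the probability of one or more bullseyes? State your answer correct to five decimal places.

0.79876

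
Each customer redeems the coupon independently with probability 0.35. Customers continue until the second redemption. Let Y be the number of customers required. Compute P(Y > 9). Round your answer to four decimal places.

Needing more than 9 customers ⇔ fewer than 2 successes in the first 9. With X ~ Binomial(9, 0.35), P(Y > 9) = P(X ≤ 1).
  k=0: C(9,0)·0.35^0·0.65^9 = 0.020712
  k=1: C(9,1)·0.35^1·0.65^8 = 0.100373
P(X ≤ 1) = 0.121085

0.1211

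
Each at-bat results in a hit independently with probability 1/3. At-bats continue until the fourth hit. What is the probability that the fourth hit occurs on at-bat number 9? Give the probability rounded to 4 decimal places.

0.0910

Y = trial on which the fourth success occurs; negative binomial, r=4, p=0.333333.
P(Y=9) = C(8,3) · p^4 · (1−p)^5
= 56 · 0.012346 · 0.13169 = 0.091043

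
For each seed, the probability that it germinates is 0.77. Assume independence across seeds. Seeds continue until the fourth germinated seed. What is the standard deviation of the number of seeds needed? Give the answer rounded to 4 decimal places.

1.2457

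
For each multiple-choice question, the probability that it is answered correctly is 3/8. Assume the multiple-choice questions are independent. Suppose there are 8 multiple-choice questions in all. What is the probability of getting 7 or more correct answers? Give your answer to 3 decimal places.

X ~ Binomial(8, 0.375); P(X ≥ 7) = Σ C(8,k) p^k (1−p)^(8−k) over k:
  k=7: C(8,7)·0.375^7·0.625^1 = 0.00521
  k=8: C(8,8)·0.375^8·0.625^0 = 0.00039
Total = 0.00561

0.006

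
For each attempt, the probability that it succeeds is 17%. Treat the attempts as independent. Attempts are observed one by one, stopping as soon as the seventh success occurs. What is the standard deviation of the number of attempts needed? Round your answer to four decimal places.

Y = total attempts until the seventh success; negative binomial with r=7, p=0.17.
SD(Y) = √[r(1−p)/p²] = √(201.038062) = 14.178789

14.1788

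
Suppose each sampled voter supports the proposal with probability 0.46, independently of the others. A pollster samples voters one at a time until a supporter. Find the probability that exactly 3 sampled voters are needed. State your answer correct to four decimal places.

0.1341

Geometric (trials to first success), p = 0.46.
P(Y = 3) = (1−p)^2 · p = 0.2916 · 0.46 = 0.134136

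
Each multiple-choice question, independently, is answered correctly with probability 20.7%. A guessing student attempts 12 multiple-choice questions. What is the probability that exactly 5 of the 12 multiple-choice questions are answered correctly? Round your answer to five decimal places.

0.05936

X ~ Binomial(n=12, p=0.207).
P(X=5) = C(12,5) · p^5 · (1−p)^7
= 792 · 0.00038006 · 0.1972 = 0.0593594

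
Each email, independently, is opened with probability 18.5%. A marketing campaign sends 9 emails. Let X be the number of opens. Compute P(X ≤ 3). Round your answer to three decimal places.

0.933

X ~ Binomial(9, 0.185); P(X ≤ 3) = Σ C(9,k) p^k (1−p)^(9−k) over k:
  k=0: C(9,0)·0.185^0·0.815^9 = 0.15864
  k=1: C(9,1)·0.185^1·0.815^8 = 0.32410
  k=2: C(9,2)·0.185^2·0.815^7 = 0.29427
  k=3: C(9,3)·0.185^3·0.815^6 = 0.15586
Total = 0.93287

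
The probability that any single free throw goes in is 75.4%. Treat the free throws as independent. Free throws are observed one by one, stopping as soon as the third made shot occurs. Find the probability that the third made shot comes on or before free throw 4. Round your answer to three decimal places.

0.745

Finishing within 4 free throws ⇔ at least 3 successes in the first 4. With X ~ Binomial(4, 0.754), P(Y ≤ 4) = 1 − P(X ≤ 2).
  k=0: C(4,0)·0.754^0·0.246^4 = 0.00366
  k=1: C(4,1)·0.754^1·0.246^3 = 0.04490
  k=2: C(4,2)·0.754^2·0.246^2 = 0.20643
1 − 0.25499 = 0.74501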